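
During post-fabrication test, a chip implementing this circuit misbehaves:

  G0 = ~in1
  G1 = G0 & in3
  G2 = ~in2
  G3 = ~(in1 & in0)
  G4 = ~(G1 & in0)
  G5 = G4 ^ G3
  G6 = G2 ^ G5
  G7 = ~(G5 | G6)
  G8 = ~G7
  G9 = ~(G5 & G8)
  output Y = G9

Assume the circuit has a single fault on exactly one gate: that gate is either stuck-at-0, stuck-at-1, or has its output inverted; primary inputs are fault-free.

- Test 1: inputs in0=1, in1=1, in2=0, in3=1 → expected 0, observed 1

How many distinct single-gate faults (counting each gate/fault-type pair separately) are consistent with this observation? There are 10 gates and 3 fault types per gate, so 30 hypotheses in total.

Fault-free: G0=0, G1=0, G2=1, G3=0, G4=1, G5=1, G6=0, G7=0, G8=1, G9=0 → 0. Observed 1.
  G0: stuck-at-1, inverted output ✓; others ✗
  G1: stuck-at-1, inverted output ✓; others ✗
  G2: none of the 3 fault types match ✗
  G3: stuck-at-1, inverted output ✓; others ✗
  G4: stuck-at-0, inverted output ✓; others ✗
  G5: stuck-at-0, inverted output ✓; others ✗
  G6: none of the 3 fault types match ✗
  G7: stuck-at-1, inverted output ✓; others ✗
  G8: stuck-at-0, inverted output ✓; others ✗
  G9: stuck-at-1, inverted output ✓; others ✗
Consistent faults: {G0 stuck-at-1, G0 inverted output, G1 stuck-at-1, G1 inverted output, G3 stuck-at-1, G3 inverted output, G4 stuck-at-0, G4 inverted output, G5 stuck-at-0, G5 inverted output, G7 stuck-at-1, G7 inverted output, G8 stuck-at-0, G8 inverted output, G9 stuck-at-1, G9 inverted output} — 16 in all.

16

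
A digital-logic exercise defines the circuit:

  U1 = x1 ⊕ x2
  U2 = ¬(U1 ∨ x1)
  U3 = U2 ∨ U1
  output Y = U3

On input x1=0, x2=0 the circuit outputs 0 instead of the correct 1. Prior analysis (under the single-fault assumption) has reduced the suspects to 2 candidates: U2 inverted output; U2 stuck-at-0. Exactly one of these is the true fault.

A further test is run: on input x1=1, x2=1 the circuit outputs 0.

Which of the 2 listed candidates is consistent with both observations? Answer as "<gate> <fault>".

U2 stuck-at-0

Evaluate each candidate on input x1=1, x2=1:
  U2 inverted output: U1=0, U2=1 [inverted output], U3=1 → 1 — eliminated
  U2 stuck-at-0: U1=0, U2=0 [stuck-at-0], U3=0 → 0 — matches
Only U2 stuck-at-0 reproduces the observed 0.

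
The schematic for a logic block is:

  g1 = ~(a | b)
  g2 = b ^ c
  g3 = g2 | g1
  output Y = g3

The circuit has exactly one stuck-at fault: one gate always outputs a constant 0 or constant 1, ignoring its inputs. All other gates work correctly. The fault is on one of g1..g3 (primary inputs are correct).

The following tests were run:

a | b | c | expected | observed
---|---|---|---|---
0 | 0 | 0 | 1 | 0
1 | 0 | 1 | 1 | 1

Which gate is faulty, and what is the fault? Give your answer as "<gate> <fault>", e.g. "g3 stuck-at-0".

g1 stuck-at-0

Fault-free values for test 1 (a=0, b=0, c=0): g1=1, g2=0, g3=1, giving Y=1. Observed 0.
Test 1: faults giving observed 0 are {g1 stuck-at-0, g3 stuck-at-0}.
Test 2 (a=1, b=0, c=1): fault-free g1=0, g2=1, g3=1 → 1; observed 1. Eliminates g3 stuck-at-0.
Only g1 stuck-at-0 is consistent with every test.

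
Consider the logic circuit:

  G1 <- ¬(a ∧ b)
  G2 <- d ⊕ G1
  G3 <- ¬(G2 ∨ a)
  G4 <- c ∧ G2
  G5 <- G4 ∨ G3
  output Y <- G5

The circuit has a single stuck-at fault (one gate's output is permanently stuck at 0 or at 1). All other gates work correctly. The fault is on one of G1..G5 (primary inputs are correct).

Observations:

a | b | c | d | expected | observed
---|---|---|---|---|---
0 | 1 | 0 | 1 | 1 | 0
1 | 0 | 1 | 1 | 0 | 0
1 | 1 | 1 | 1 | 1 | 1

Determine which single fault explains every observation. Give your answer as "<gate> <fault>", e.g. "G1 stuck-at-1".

G3 stuck-at-0

Fault-free values for test 1 (a=0, b=1, c=0, d=1): G1=1, G2=0, G3=1, G4=0, G5=1, giving Y=1. Observed 0.
Test 1: faults giving observed 0 are {G1 stuck-at-0, G2 stuck-at-1, G3 stuck-at-0, G5 stuck-at-0}.
Test 2 (a=1, b=0, c=1, d=1): fault-free G1=1, G2=0, G3=0, G4=0, G5=0 → 0; observed 0. Eliminates G1 stuck-at-0, G2 stuck-at-1.
Test 3 (a=1, b=1, c=1, d=1): fault-free G1=0, G2=1, G3=0, G4=1, G5=1 → 1; observed 1. Eliminates G5 stuck-at-0.
Only G3 stuck-at-0 is consistent with every test.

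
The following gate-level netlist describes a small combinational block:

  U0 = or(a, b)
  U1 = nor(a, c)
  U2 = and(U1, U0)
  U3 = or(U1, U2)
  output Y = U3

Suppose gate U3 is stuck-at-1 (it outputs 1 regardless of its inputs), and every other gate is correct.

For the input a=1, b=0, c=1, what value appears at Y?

1

Propagate with U3 forced: U0=1, U1=0, U2=0, U3=1 [stuck-at-1].
So Y = 1. (Without the fault it would be 0.)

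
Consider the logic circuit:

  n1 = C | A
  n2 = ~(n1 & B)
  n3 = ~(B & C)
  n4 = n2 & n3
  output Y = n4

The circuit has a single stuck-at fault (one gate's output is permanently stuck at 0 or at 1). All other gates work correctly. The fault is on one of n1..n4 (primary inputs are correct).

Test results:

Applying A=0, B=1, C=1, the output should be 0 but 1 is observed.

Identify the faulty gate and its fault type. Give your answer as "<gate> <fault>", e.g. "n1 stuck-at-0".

Fault-free values for test 1 (A=0, B=1, C=1): n1=1, n2=0, n3=0, n4=0, giving Y=0. Observed 1.
Test 1: faults giving observed 1 are {n4 stuck-at-1}.
Only n4 stuck-at-1 is consistent with every test.

n4 stuck-at-1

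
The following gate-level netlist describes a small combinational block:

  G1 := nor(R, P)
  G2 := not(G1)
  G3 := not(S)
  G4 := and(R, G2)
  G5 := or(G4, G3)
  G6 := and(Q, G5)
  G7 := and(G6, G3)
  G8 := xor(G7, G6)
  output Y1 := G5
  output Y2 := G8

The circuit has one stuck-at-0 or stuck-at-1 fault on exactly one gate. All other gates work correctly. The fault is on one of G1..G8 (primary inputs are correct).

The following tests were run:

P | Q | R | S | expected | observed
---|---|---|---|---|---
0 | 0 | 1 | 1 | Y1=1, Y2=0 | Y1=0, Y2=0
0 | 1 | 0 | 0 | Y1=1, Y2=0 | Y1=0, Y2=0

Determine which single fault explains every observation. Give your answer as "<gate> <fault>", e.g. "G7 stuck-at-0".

G5 stuck-at-0

Fault-free values for test 1 (P=0, Q=0, R=1, S=1): G1=0, G2=1, G3=0, G4=1, G5=1, G6=0, G7=0, G8=0, giving Y1=1, Y2=0. Observed Y1=0, Y2=0.
Test 1: faults giving observed Y1=0, Y2=0 are {G1 stuck-at-1, G2 stuck-at-0, G4 stuck-at-0, G5 stuck-at-0}.
Test 2 (P=0, Q=1, R=0, S=0): fault-free G1=1, G2=0, G3=1, G4=0, G5=1, G6=1, G7=1, G8=0 → Y1=1, Y2=0; observed Y1=0, Y2=0. Eliminates G1 stuck-at-1, G2 stuck-at-0, G4 stuck-at-0.
Only G5 stuck-at-0 is consistent with every test.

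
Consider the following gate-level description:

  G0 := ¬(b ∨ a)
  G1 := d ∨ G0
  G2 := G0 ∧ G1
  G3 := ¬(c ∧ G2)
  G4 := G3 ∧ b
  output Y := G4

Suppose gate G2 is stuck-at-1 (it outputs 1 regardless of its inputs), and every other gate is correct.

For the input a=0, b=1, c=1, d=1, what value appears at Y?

0

Propagate with G2 forced: G0=0, G1=1, G2=1 [stuck-at-1], G3=0, G4=0.
So Y = 0. (Without the fault it would be 1.)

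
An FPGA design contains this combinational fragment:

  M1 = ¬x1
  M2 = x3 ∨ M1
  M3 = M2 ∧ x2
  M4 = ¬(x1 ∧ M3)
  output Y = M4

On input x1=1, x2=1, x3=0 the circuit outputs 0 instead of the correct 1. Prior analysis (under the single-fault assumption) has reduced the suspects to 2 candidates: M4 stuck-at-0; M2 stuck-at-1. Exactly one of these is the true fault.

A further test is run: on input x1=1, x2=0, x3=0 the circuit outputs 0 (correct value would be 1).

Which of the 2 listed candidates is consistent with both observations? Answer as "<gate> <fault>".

Evaluate each candidate on input x1=1, x2=0, x3=0:
  M4 stuck-at-0: M1=0, M2=0, M3=0, M4=0 [stuck-at-0] → 0 — matches
  M2 stuck-at-1: M1=0, M2=1 [stuck-at-1], M3=0, M4=1 → 1 — eliminated
Only M4 stuck-at-0 reproduces the observed 0.

M4 stuck-at-0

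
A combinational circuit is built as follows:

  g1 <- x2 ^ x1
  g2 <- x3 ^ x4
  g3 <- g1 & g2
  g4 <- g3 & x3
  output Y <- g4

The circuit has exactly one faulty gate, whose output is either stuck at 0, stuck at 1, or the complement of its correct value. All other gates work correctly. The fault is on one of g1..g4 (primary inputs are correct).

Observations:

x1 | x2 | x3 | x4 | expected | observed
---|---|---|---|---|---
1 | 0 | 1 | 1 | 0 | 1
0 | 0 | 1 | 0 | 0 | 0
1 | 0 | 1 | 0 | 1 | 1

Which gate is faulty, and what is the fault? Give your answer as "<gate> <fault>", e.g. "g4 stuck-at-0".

Fault-free values for test 1 (x1=1, x2=0, x3=1, x4=1): g1=1, g2=0, g3=0, g4=0, giving Y=0. Observed 1.
Test 1: faults giving observed 1 are {g2 stuck-at-1, g2 inverted output, g3 stuck-at-1, g3 inverted output, g4 stuck-at-1, g4 inverted output}.
Test 2 (x1=0, x2=0, x3=1, x4=0): fault-free g1=0, g2=1, g3=0, g4=0 → 0; observed 0. Eliminates g3 stuck-at-1, g3 inverted output, g4 stuck-at-1, g4 inverted output.
Test 3 (x1=1, x2=0, x3=1, x4=0): fault-free g1=1, g2=1, g3=1, g4=1 → 1; observed 1. Eliminates g2 inverted output.
Only g2 stuck-at-1 is consistent with every test.

g2 stuck-at-1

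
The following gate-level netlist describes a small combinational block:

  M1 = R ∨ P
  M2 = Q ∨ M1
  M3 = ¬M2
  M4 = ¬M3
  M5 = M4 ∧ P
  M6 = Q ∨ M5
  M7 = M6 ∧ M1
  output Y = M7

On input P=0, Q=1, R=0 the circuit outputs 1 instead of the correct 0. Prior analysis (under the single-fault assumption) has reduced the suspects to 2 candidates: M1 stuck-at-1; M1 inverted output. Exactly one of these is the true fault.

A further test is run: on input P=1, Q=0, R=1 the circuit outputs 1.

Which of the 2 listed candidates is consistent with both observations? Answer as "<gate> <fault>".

Evaluate each candidate on input P=1, Q=0, R=1:
  M1 stuck-at-1: M1=1 [stuck-at-1], M2=1, M3=0, M4=1, M5=1, M6=1, M7=1 → 1 — matches
  M1 inverted output: M1=0 [inverted output], M2=0, M3=1, M4=0, M5=0, M6=0, M7=0 → 0 — eliminated
Only M1 stuck-at-1 reproduces the observed 1.

M1 stuck-at-1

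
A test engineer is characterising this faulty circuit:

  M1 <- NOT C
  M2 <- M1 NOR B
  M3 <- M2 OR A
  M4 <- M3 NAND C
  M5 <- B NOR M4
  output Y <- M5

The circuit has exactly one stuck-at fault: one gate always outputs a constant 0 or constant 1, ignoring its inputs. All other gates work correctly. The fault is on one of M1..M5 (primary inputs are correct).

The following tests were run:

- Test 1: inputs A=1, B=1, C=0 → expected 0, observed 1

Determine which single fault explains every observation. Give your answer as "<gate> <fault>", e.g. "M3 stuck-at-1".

M5 stuck-at-1

Fault-free values for test 1 (A=1, B=1, C=0): M1=1, M2=0, M3=1, M4=1, M5=0, giving Y=0. Observed 1.
Test 1: faults giving observed 1 are {M5 stuck-at-1}.
Only M5 stuck-at-1 is consistent with every test.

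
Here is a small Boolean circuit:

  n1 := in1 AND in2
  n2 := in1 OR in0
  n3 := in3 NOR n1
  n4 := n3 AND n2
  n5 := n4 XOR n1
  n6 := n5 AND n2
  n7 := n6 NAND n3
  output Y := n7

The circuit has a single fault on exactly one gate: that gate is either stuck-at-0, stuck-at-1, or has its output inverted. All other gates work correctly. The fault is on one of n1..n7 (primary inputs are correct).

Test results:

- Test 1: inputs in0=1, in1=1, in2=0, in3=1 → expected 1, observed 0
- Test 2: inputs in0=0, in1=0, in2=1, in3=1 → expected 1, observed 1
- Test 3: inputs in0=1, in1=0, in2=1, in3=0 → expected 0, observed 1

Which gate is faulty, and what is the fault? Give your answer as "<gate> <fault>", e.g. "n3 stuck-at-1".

Fault-free values for test 1 (in0=1, in1=1, in2=0, in3=1): n1=0, n2=1, n3=0, n4=0, n5=0, n6=0, n7=1, giving Y=1. Observed 0.
Test 1: faults giving observed 0 are {n3 stuck-at-1, n3 inverted output, n7 stuck-at-0, n7 inverted output}.
Test 2 (in0=0, in1=0, in2=1, in3=1): fault-free n1=0, n2=0, n3=0, n4=0, n5=0, n6=0, n7=1 → 1; observed 1. Eliminates n7 stuck-at-0, n7 inverted output.
Test 3 (in0=1, in1=0, in2=1, in3=0): fault-free n1=0, n2=1, n3=1, n4=1, n5=1, n6=1, n7=0 → 0; observed 1. Eliminates n3 stuck-at-1.
Only n3 inverted output is consistent with every test.

n3 inverted output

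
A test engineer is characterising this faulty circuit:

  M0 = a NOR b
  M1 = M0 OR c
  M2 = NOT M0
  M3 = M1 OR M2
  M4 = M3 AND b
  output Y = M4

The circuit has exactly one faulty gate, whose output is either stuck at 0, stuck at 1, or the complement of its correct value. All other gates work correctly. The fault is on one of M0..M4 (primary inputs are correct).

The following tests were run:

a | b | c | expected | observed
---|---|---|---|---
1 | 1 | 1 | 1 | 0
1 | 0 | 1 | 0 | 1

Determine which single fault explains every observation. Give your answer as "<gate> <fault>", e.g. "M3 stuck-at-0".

Fault-free values for test 1 (a=1, b=1, c=1): M0=0, M1=1, M2=1, M3=1, M4=1, giving Y=1. Observed 0.
Test 1: faults giving observed 0 are {M3 stuck-at-0, M3 inverted output, M4 stuck-at-0, M4 inverted output}.
Test 2 (a=1, b=0, c=1): fault-free M0=0, M1=1, M2=1, M3=1, M4=0 → 0; observed 1. Eliminates M3 stuck-at-0, M3 inverted output, M4 stuck-at-0.
Only M4 inverted output is consistent with every test.

M4 inverted output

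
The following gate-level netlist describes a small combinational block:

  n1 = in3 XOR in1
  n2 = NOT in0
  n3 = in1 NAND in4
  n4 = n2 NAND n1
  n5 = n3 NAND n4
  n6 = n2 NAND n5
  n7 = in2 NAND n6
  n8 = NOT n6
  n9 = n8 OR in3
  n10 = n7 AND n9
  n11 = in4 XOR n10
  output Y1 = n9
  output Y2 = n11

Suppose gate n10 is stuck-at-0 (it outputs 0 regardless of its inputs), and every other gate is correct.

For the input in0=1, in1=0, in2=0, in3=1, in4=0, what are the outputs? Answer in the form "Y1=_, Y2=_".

Y1=1, Y2=0

Propagate with n10 forced: n1=1, n2=0, n3=1, n4=1, n5=0, n6=1, n7=1, n8=0, n9=1, n10=0 [stuck-at-0], n11=0.
So the outputs are Y1=1, Y2=0. (Without the fault they would be Y1=1, Y2=1.)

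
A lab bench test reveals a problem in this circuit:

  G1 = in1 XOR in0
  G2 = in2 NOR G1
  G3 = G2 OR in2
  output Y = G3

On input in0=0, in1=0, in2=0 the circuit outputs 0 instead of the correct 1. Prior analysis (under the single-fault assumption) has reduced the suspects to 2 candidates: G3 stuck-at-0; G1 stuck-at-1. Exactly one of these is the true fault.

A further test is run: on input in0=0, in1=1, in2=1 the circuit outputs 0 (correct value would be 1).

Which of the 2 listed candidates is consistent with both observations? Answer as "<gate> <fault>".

Evaluate each candidate on input in0=0, in1=1, in2=1:
  G3 stuck-at-0: G1=1, G2=0, G3=0 [stuck-at-0] → 0 — matches
  G1 stuck-at-1: G1=1 [stuck-at-1], G2=0, G3=1 → 1 — eliminated
Only G3 stuck-at-0 reproduces the observed 0.

G3 stuck-at-0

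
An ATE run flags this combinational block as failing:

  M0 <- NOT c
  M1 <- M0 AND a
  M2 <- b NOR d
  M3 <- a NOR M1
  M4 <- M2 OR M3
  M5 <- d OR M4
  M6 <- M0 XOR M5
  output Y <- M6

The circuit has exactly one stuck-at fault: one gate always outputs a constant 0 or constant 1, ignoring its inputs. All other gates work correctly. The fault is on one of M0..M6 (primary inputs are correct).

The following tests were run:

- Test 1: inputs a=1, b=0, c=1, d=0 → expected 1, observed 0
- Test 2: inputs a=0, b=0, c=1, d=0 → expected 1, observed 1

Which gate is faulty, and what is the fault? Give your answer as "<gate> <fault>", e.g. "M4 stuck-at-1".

M2 stuck-at-0

Fault-free values for test 1 (a=1, b=0, c=1, d=0): M0=0, M1=0, M2=1, M3=0, M4=1, M5=1, M6=1, giving Y=1. Observed 0.
Test 1: faults giving observed 0 are {M0 stuck-at-1, M2 stuck-at-0, M4 stuck-at-0, M5 stuck-at-0, M6 stuck-at-0}.
Test 2 (a=0, b=0, c=1, d=0): fault-free M0=0, M1=0, M2=1, M3=1, M4=1, M5=1, M6=1 → 1; observed 1. Eliminates M0 stuck-at-1, M4 stuck-at-0, M5 stuck-at-0, M6 stuck-at-0.
Only M2 stuck-at-0 is consistent with every test.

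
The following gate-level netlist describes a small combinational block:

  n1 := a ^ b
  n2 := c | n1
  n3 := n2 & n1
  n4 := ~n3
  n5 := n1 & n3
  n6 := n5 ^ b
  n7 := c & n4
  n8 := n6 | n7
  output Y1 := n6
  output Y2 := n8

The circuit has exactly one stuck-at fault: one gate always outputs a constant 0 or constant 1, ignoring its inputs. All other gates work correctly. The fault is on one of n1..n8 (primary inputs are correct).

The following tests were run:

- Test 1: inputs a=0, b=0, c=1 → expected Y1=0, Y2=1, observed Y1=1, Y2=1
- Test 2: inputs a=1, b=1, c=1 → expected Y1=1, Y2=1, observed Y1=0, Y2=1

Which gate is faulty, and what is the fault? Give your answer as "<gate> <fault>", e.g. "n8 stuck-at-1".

n5 stuck-at-1

Fault-free values for test 1 (a=0, b=0, c=1): n1=0, n2=1, n3=0, n4=1, n5=0, n6=0, n7=1, n8=1, giving Y1=0, Y2=1. Observed Y1=1, Y2=1.
Test 1: faults giving observed Y1=1, Y2=1 are {n1 stuck-at-1, n5 stuck-at-1, n6 stuck-at-1}.
Test 2 (a=1, b=1, c=1): fault-free n1=0, n2=1, n3=0, n4=1, n5=0, n6=1, n7=1, n8=1 → Y1=1, Y2=1; observed Y1=0, Y2=1. Eliminates n1 stuck-at-1, n6 stuck-at-1.
Only n5 stuck-at-1 is consistent with every test.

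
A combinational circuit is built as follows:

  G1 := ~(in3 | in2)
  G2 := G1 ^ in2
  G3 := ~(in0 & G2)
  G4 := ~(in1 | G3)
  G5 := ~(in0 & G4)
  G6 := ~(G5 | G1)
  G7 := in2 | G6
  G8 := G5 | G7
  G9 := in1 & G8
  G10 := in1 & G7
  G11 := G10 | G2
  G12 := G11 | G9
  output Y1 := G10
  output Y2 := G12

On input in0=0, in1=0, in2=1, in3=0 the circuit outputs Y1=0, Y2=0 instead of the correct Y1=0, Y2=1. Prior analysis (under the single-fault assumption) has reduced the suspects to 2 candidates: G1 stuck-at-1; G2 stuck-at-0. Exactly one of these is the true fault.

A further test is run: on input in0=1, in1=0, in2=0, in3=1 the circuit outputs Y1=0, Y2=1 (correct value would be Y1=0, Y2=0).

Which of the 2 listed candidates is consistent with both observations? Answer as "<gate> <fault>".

G1 stuck-at-1

Evaluate each candidate on input in0=1, in1=0, in2=0, in3=1:
  G1 stuck-at-1: G1=1 [stuck-at-1], G2=1, G3=0, G4=1, G5=0, G6=0, G7=0, G8=0, G9=0, G10=0, G11=1, G12=1 → Y1=0, Y2=1 — matches
  G2 stuck-at-0: G1=0, G2=0 [stuck-at-0], G3=1, G4=0, G5=1, G6=0, G7=0, G8=1, G9=0, G10=0, G11=0, G12=0 → Y1=0, Y2=0 — eliminated
Only G1 stuck-at-1 reproduces the observed Y1=0, Y2=1.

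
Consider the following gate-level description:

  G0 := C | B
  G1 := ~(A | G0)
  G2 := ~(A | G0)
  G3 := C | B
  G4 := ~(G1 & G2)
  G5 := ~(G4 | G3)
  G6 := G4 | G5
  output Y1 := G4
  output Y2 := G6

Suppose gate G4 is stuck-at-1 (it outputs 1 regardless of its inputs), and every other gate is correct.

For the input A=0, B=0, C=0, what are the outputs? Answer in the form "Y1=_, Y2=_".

Propagate with G4 forced: G0=0, G1=1, G2=1, G3=0, G4=1 [stuck-at-1], G5=0, G6=1.
So the outputs are Y1=1, Y2=1. (Without the fault they would be Y1=0, Y2=1.)

Y1=1, Y2=1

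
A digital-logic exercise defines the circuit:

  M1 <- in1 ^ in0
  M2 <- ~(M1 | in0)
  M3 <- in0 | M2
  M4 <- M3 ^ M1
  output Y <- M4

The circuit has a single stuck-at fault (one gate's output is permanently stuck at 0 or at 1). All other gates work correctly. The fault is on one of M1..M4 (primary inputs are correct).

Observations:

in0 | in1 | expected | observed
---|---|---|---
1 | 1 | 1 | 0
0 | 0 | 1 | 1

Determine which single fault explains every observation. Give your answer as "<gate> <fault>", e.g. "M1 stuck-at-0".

M1 stuck-at-1

Fault-free values for test 1 (in0=1, in1=1): M1=0, M2=0, M3=1, M4=1, giving Y=1. Observed 0.
Test 1: faults giving observed 0 are {M1 stuck-at-1, M3 stuck-at-0, M4 stuck-at-0}.
Test 2 (in0=0, in1=0): fault-free M1=0, M2=1, M3=1, M4=1 → 1; observed 1. Eliminates M3 stuck-at-0, M4 stuck-at-0.
Only M1 stuck-at-1 is consistent with every test.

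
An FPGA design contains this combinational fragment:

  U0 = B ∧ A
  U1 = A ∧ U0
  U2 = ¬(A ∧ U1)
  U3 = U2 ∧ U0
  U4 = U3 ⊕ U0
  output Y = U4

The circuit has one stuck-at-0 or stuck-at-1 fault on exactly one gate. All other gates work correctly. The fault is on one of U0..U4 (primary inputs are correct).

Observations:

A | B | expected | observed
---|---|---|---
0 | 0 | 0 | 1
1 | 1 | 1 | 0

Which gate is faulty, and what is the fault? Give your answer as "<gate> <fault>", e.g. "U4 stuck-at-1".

Fault-free values for test 1 (A=0, B=0): U0=0, U1=0, U2=1, U3=0, U4=0, giving Y=0. Observed 1.
Test 1: faults giving observed 1 are {U3 stuck-at-1, U4 stuck-at-1}.
Test 2 (A=1, B=1): fault-free U0=1, U1=1, U2=0, U3=0, U4=1 → 1; observed 0. Eliminates U4 stuck-at-1.
Only U3 stuck-at-1 is consistent with every test.

U3 stuck-at-1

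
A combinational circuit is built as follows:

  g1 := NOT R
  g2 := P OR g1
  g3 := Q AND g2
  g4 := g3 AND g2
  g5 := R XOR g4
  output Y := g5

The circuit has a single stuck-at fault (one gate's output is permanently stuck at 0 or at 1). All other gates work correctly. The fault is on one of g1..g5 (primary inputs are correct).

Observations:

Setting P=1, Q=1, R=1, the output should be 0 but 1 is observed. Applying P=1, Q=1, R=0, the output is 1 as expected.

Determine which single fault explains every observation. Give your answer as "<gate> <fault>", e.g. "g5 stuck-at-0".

g5 stuck-at-1

Fault-free values for test 1 (P=1, Q=1, R=1): g1=0, g2=1, g3=1, g4=1, g5=0, giving Y=0. Observed 1.
Test 1: faults giving observed 1 are {g2 stuck-at-0, g3 stuck-at-0, g4 stuck-at-0, g5 stuck-at-1}.
Test 2 (P=1, Q=1, R=0): fault-free g1=1, g2=1, g3=1, g4=1, g5=1 → 1; observed 1. Eliminates g2 stuck-at-0, g3 stuck-at-0, g4 stuck-at-0.
Only g5 stuck-at-1 is consistent with every test.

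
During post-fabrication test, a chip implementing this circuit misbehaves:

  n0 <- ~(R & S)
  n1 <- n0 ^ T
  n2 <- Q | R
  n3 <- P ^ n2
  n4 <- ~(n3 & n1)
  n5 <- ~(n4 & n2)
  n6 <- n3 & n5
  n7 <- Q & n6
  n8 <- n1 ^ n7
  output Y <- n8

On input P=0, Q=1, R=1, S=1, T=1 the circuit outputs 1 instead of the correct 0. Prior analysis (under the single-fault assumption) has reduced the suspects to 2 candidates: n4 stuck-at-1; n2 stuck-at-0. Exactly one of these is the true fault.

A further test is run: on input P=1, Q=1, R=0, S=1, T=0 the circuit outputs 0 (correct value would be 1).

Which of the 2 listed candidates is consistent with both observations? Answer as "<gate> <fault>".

n2 stuck-at-0

Evaluate each candidate on input P=1, Q=1, R=0, S=1, T=0:
  n4 stuck-at-1: n0=1, n1=1, n2=1, n3=0, n4=1 [stuck-at-1], n5=0, n6=0, n7=0, n8=1 → 1 — eliminated
  n2 stuck-at-0: n0=1, n1=1, n2=0 [stuck-at-0], n3=1, n4=0, n5=1, n6=1, n7=1, n8=0 → 0 — matches
Only n2 stuck-at-0 reproduces the observed 0.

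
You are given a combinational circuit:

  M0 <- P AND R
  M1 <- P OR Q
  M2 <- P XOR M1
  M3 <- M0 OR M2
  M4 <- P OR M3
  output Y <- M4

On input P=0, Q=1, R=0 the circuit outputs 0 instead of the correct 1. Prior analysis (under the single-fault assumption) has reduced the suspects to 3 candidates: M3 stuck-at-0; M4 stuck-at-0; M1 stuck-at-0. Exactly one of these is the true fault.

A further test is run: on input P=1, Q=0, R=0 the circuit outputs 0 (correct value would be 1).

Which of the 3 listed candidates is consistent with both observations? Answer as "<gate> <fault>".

Evaluate each candidate on input P=1, Q=0, R=0:
  M3 stuck-at-0: M0=0, M1=1, M2=0, M3=0 [stuck-at-0], M4=1 → 1 — eliminated
  M4 stuck-at-0: M0=0, M1=1, M2=0, M3=0, M4=0 [stuck-at-0] → 0 — matches
  M1 stuck-at-0: M0=0, M1=0 [stuck-at-0], M2=1, M3=1, M4=1 → 1 — eliminated
Only M4 stuck-at-0 reproduces the observed 0.

M4 stuck-at-0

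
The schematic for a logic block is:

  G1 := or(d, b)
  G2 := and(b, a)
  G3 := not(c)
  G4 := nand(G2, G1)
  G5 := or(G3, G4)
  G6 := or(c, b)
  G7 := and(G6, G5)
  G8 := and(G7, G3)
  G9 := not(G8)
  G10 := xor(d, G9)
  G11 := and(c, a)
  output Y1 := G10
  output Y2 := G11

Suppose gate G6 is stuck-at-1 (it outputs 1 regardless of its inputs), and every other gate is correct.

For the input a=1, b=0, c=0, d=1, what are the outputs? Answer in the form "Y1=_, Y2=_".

Y1=1, Y2=0

Propagate with G6 forced: G1=1, G2=0, G3=1, G4=1, G5=1, G6=1 [stuck-at-1], G7=1, G8=1, G9=0, G10=1, G11=0.
So the outputs are Y1=1, Y2=0. (Without the fault they would be Y1=0, Y2=0.)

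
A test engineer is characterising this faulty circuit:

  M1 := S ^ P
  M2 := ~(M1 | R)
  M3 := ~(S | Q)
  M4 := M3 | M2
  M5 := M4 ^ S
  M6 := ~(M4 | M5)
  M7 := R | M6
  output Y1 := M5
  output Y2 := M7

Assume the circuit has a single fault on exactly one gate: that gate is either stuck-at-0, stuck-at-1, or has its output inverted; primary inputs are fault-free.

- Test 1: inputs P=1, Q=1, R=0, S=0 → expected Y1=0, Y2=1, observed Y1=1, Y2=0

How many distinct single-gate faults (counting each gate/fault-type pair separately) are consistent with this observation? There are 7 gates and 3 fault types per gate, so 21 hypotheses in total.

10

Fault-free: M1=1, M2=0, M3=0, M4=0, M5=0, M6=1, M7=1 → Y1=0, Y2=1. Observed Y1=1, Y2=0.
  M1: stuck-at-0, inverted output ✓; others ✗
  M2: stuck-at-1, inverted output ✓; others ✗
  M3: stuck-at-1, inverted output ✓; others ✗
  M4: stuck-at-1, inverted output ✓; others ✗
  M5: stuck-at-1, inverted output ✓; others ✗
  M6: none of the 3 fault types match ✗
  M7: none of the 3 fault types match ✗
Consistent faults: {M1 stuck-at-0, M1 inverted output, M2 stuck-at-1, M2 inverted output, M3 stuck-at-1, M3 inverted output, M4 stuck-at-1, M4 inverted output, M5 stuck-at-1, M5 inverted output} — 10 in all.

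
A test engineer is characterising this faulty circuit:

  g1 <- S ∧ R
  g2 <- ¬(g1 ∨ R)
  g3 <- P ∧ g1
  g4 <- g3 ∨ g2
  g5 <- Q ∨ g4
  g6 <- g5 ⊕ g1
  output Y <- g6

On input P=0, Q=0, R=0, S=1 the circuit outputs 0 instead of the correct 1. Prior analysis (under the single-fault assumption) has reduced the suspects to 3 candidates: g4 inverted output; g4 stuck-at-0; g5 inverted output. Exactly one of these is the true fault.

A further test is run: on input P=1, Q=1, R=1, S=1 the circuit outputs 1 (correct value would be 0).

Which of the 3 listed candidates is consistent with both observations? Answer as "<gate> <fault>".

Evaluate each candidate on input P=1, Q=1, R=1, S=1:
  g4 inverted output: g1=1, g2=0, g3=1, g4=0 [inverted output], g5=1, g6=0 → 0 — eliminated
  g4 stuck-at-0: g1=1, g2=0, g3=1, g4=0 [stuck-at-0], g5=1, g6=0 → 0 — eliminated
  g5 inverted output: g1=1, g2=0, g3=1, g4=1, g5=0 [inverted output], g6=1 → 1 — matches
Only g5 inverted output reproduces the observed 1.

g5 inverted output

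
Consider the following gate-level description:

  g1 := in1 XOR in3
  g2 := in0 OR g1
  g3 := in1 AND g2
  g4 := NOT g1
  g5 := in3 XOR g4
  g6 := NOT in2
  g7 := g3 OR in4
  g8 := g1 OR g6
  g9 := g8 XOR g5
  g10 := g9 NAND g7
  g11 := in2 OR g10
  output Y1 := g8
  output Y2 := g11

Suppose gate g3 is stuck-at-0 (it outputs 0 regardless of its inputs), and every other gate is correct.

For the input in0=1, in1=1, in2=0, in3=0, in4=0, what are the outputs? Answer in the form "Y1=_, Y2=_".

Y1=1, Y2=1

Propagate with g3 forced: g1=1, g2=1, g3=0 [stuck-at-0], g4=0, g5=0, g6=1, g7=0, g8=1, g9=1, g10=1, g11=1.
So the outputs are Y1=1, Y2=1. (Without the fault they would be Y1=1, Y2=0.)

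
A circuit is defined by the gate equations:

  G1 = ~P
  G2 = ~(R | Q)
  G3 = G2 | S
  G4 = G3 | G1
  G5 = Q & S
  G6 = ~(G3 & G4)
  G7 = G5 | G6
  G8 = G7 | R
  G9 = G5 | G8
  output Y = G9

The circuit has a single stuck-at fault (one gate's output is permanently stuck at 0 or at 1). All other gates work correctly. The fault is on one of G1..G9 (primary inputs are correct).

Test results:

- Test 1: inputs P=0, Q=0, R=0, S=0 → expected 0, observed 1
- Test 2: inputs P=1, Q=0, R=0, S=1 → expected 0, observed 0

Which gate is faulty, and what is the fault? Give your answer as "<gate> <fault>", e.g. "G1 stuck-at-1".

Fault-free values for test 1 (P=0, Q=0, R=0, S=0): G1=1, G2=1, G3=1, G4=1, G5=0, G6=0, G7=0, G8=0, G9=0, giving Y=0. Observed 1.
Test 1: faults giving observed 1 are {G2 stuck-at-0, G3 stuck-at-0, G4 stuck-at-0, G5 stuck-at-1, G6 stuck-at-1, G7 stuck-at-1, G8 stuck-at-1, G9 stuck-at-1}.
Test 2 (P=1, Q=0, R=0, S=1): fault-free G1=0, G2=1, G3=1, G4=1, G5=0, G6=0, G7=0, G8=0, G9=0 → 0; observed 0. Eliminates G3 stuck-at-0, G4 stuck-at-0, G5 stuck-at-1, G6 stuck-at-1, G7 stuck-at-1, G8 stuck-at-1, G9 stuck-at-1.
Only G2 stuck-at-0 is consistent with every test.

G2 stuck-at-0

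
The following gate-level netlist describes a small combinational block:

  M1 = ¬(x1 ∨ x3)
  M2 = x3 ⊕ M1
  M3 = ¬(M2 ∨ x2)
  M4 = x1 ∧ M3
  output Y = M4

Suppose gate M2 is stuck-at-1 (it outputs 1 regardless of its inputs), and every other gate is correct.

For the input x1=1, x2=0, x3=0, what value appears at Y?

0

Propagate with M2 forced: M1=0, M2=1 [stuck-at-1], M3=0, M4=0.
So Y = 0. (Without the fault it would be 1.)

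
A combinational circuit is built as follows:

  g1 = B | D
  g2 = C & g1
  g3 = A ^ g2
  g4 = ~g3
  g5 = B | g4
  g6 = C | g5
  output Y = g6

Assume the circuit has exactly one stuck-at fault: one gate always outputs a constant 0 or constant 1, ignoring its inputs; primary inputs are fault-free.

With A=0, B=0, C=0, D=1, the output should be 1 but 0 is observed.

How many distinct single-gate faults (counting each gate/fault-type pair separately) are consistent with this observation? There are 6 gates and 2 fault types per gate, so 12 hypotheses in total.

5

Fault-free: g1=1, g2=0, g3=0, g4=1, g5=1, g6=1 → 1. Observed 0.
  g1 stuck-at-0: output 1 ✗
  g1 stuck-at-1: output 1 ✗
  g2 stuck-at-0: output 1 ✗
  g2 stuck-at-1: output 0 ✓
  g3 stuck-at-0: output 1 ✗
  g3 stuck-at-1: output 0 ✓
  g4 stuck-at-0: output 0 ✓
  g4 stuck-at-1: output 1 ✗
  g5 stuck-at-0: output 0 ✓
  g5 stuck-at-1: output 1 ✗
  g6 stuck-at-0: output 0 ✓
  g6 stuck-at-1: output 1 ✗
Consistent faults: {g2 stuck-at-1, g3 stuck-at-1, g4 stuck-at-0, g5 stuck-at-0, g6 stuck-at-0} — 5 in all.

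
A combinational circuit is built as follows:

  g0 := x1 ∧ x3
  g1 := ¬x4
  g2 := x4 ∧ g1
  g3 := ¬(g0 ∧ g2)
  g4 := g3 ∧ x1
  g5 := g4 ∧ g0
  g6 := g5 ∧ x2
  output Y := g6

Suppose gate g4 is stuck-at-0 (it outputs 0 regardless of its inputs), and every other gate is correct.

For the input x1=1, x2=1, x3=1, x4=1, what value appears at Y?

0

Propagate with g4 forced: g0=1, g1=0, g2=0, g3=1, g4=0 [stuck-at-0], g5=0, g6=0.
So Y = 0. (Without the fault it would be 1.)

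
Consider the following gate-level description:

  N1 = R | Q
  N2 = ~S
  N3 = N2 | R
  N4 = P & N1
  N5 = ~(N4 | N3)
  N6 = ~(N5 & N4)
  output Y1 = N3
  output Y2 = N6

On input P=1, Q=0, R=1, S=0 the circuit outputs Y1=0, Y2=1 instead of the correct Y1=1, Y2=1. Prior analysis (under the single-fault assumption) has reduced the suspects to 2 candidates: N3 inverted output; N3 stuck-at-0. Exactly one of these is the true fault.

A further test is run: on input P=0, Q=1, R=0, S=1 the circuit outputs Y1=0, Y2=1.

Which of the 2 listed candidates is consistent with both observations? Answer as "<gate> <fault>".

Evaluate each candidate on input P=0, Q=1, R=0, S=1:
  N3 inverted output: N1=1, N2=0, N3=1 [inverted output], N4=0, N5=0, N6=1 → Y1=1, Y2=1 — eliminated
  N3 stuck-at-0: N1=1, N2=0, N3=0 [stuck-at-0], N4=0, N5=1, N6=1 → Y1=0, Y2=1 — matches
Only N3 stuck-at-0 reproduces the observed Y1=0, Y2=1.

N3 stuck-at-0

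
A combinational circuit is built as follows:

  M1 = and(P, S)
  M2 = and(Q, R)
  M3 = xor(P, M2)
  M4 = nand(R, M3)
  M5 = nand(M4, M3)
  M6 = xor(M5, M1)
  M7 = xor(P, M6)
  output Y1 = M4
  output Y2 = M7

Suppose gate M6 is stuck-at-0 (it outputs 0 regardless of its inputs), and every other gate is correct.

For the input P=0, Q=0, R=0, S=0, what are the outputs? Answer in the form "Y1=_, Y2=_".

Propagate with M6 forced: M1=0, M2=0, M3=0, M4=1, M5=1, M6=0 [stuck-at-0], M7=0.
So the outputs are Y1=1, Y2=0. (Without the fault they would be Y1=1, Y2=1.)

Y1=1, Y2=0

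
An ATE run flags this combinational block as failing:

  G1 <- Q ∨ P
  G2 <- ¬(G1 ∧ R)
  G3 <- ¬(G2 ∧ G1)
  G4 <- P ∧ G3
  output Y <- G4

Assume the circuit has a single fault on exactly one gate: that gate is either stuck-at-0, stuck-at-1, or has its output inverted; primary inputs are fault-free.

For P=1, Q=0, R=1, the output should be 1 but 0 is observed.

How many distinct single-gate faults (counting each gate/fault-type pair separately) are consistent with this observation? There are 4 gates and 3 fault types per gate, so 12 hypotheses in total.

Fault-free: G1=1, G2=0, G3=1, G4=1 → 1. Observed 0.
  G1 stuck-at-0: output 1 ✗
  G1 stuck-at-1: output 1 ✗
  G1 inverted output: output 1 ✗
  G2 stuck-at-0: output 1 ✗
  G2 stuck-at-1: output 0 ✓
  G2 inverted output: output 0 ✓
  G3 stuck-at-0: output 0 ✓
  G3 stuck-at-1: output 1 ✗
  G3 inverted output: output 0 ✓
  G4 stuck-at-0: output 0 ✓
  G4 stuck-at-1: output 1 ✗
  G4 inverted output: output 0 ✓
Consistent faults: {G2 stuck-at-1, G2 inverted output, G3 stuck-at-0, G3 inverted output, G4 stuck-at-0, G4 inverted output} — 6 in all.

6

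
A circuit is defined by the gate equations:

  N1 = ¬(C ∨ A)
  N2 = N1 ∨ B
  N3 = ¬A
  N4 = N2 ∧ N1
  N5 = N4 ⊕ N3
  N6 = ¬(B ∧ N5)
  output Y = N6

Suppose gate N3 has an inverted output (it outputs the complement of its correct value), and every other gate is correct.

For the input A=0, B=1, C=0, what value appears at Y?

Propagate with N3 forced: N1=1, N2=1, N3=0 [inverted output], N4=1, N5=1, N6=0.
So Y = 0. (Without the fault it would be 1.)

0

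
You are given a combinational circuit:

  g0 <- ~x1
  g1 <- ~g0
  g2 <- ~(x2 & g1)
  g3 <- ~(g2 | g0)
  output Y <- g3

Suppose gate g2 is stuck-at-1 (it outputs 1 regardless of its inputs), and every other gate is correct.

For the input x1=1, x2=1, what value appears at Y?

Propagate with g2 forced: g0=0, g1=1, g2=1 [stuck-at-1], g3=0.
So Y = 0. (Without the fault it would be 1.)

0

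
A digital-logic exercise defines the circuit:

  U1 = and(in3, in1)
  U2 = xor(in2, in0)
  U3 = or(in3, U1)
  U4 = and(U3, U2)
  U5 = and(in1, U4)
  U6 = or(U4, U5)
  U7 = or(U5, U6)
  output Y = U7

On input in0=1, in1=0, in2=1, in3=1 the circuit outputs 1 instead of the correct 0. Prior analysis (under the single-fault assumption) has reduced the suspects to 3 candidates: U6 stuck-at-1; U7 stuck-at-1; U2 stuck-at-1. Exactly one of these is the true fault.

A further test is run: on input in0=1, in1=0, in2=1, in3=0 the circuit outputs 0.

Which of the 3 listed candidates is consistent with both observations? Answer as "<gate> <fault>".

U2 stuck-at-1

Evaluate each candidate on input in0=1, in1=0, in2=1, in3=0:
  U6 stuck-at-1: U1=0, U2=0, U3=0, U4=0, U5=0, U6=1 [stuck-at-1], U7=1 → 1 — eliminated
  U7 stuck-at-1: U1=0, U2=0, U3=0, U4=0, U5=0, U6=0, U7=1 [stuck-at-1] → 1 — eliminated
  U2 stuck-at-1: U1=0, U2=1 [stuck-at-1], U3=0, U4=0, U5=0, U6=0, U7=0 → 0 — matches
Only U2 stuck-at-1 reproduces the observed 0.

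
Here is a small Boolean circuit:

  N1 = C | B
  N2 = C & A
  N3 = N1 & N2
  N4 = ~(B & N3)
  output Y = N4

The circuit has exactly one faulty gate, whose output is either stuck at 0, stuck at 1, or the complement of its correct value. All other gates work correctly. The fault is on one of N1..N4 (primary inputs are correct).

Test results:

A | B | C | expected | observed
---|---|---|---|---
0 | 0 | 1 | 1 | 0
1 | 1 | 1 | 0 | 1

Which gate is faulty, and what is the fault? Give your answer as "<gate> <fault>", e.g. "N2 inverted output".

Fault-free values for test 1 (A=0, B=0, C=1): N1=1, N2=0, N3=0, N4=1, giving Y=1. Observed 0.
Test 1: faults giving observed 0 are {N4 stuck-at-0, N4 inverted output}.
Test 2 (A=1, B=1, C=1): fault-free N1=1, N2=1, N3=1, N4=0 → 0; observed 1. Eliminates N4 stuck-at-0.
Only N4 inverted output is consistent with every test.

N4 inverted output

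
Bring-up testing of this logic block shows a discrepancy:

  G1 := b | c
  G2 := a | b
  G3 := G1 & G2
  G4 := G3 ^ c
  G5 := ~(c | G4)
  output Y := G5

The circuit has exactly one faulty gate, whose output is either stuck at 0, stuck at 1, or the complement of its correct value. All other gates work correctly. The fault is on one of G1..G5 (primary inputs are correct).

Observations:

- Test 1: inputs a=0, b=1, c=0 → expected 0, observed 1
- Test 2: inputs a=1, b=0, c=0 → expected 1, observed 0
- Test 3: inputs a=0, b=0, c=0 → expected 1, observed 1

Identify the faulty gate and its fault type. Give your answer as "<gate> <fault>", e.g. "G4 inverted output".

Fault-free values for test 1 (a=0, b=1, c=0): G1=1, G2=1, G3=1, G4=1, G5=0, giving Y=0. Observed 1.
Test 1: faults giving observed 1 are {G1 stuck-at-0, G1 inverted output, G2 stuck-at-0, G2 inverted output, G3 stuck-at-0, G3 inverted output, G4 stuck-at-0, G4 inverted output, G5 stuck-at-1, G5 inverted output}.
Test 2 (a=1, b=0, c=0): fault-free G1=0, G2=1, G3=0, G4=0, G5=1 → 1; observed 0. Eliminates G1 stuck-at-0, G2 stuck-at-0, G2 inverted output, G3 stuck-at-0, G4 stuck-at-0, G5 stuck-at-1.
Test 3 (a=0, b=0, c=0): fault-free G1=0, G2=0, G3=0, G4=0, G5=1 → 1; observed 1. Eliminates G3 inverted output, G4 inverted output, G5 inverted output.
Only G1 inverted output is consistent with every test.

G1 inverted output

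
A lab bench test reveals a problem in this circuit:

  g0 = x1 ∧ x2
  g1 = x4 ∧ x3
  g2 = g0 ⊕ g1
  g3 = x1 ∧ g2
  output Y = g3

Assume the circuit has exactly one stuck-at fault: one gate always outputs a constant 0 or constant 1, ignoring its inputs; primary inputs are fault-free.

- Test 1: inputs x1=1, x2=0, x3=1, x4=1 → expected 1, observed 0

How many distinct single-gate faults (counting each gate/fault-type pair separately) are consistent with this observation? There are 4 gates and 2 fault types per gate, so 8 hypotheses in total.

4

Fault-free: g0=0, g1=1, g2=1, g3=1 → 1. Observed 0.
  g0 stuck-at-0: output 1 ✗
  g0 stuck-at-1: output 0 ✓
  g1 stuck-at-0: output 0 ✓
  g1 stuck-at-1: output 1 ✗
  g2 stuck-at-0: output 0 ✓
  g2 stuck-at-1: output 1 ✗
  g3 stuck-at-0: output 0 ✓
  g3 stuck-at-1: output 1 ✗
Consistent faults: {g0 stuck-at-1, g1 stuck-at-0, g2 stuck-at-0, g3 stuck-at-0} — 4 in all.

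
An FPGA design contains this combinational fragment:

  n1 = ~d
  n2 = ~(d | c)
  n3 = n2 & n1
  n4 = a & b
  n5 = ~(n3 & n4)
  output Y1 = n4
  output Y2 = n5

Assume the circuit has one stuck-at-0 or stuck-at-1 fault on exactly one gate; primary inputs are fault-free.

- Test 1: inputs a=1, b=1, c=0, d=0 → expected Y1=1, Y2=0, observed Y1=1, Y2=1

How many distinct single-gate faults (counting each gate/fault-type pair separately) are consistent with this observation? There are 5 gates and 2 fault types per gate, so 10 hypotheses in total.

Fault-free: n1=1, n2=1, n3=1, n4=1, n5=0 → Y1=1, Y2=0. Observed Y1=1, Y2=1.
  n1 stuck-at-0: output Y1=1, Y2=1 ✓
  n1 stuck-at-1: output Y1=1, Y2=0 ✗
  n2 stuck-at-0: output Y1=1, Y2=1 ✓
  n2 stuck-at-1: output Y1=1, Y2=0 ✗
  n3 stuck-at-0: output Y1=1, Y2=1 ✓
  n3 stuck-at-1: output Y1=1, Y2=0 ✗
  n4 stuck-at-0: output Y1=0, Y2=1 ✗
  n4 stuck-at-1: output Y1=1, Y2=0 ✗
  n5 stuck-at-0: output Y1=1, Y2=0 ✗
  n5 stuck-at-1: output Y1=1, Y2=1 ✓
Consistent faults: {n1 stuck-at-0, n2 stuck-at-0, n3 stuck-at-0, n5 stuck-at-1} — 4 in all.

4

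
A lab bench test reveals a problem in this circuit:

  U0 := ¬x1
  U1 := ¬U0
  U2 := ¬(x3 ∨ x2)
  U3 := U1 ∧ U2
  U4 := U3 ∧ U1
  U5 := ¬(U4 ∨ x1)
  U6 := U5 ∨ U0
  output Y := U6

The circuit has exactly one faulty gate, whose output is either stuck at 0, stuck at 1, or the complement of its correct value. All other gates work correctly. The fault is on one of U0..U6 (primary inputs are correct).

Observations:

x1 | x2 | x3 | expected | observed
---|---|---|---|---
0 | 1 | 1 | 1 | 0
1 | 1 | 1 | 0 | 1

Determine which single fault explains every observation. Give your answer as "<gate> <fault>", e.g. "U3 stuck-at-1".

U6 inverted output

Fault-free values for test 1 (x1=0, x2=1, x3=1): U0=1, U1=0, U2=0, U3=0, U4=0, U5=1, U6=1, giving Y=1. Observed 0.
Test 1: faults giving observed 0 are {U6 stuck-at-0, U6 inverted output}.
Test 2 (x1=1, x2=1, x3=1): fault-free U0=0, U1=1, U2=0, U3=0, U4=0, U5=0, U6=0 → 0; observed 1. Eliminates U6 stuck-at-0.
Only U6 inverted output is consistent with every test.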